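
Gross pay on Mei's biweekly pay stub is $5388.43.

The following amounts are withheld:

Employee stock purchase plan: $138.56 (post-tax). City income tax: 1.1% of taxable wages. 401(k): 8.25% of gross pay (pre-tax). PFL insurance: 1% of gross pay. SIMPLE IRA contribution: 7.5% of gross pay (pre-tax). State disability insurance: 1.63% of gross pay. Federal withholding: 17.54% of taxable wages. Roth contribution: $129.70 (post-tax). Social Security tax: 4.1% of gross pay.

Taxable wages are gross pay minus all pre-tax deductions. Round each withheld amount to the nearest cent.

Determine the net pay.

$3062.64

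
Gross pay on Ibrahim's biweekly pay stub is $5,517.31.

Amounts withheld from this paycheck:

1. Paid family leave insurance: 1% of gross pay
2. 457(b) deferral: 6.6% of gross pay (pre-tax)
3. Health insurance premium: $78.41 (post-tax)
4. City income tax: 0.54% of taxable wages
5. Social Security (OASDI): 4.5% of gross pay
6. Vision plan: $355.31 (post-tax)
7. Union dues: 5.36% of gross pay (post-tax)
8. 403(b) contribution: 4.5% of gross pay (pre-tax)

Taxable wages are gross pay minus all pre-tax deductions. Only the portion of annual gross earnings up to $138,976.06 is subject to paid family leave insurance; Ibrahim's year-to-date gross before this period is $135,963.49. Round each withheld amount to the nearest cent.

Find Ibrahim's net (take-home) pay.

$3,870.54

403(b) contribution: $5,517.31 × 0.045 = $248.28
457(b) deferral: $5,517.31 × 0.066 = $364.14
Pre-tax total = $248.28 + $364.14 = $612.42
Taxable wages = $5,517.31 − $612.42 = $4,904.89
City income tax: $4,904.89 × 0.0054 = $26.49
Social Security (OASDI): $5,517.31 × 0.045 = $248.28
Paid family leave insurance: only $138,976.06 − $135,963.49 = $3,012.57 of this check is subject → $3,012.57 × 0.01 = $30.13
Health insurance premium: $78.41
Union dues: $5,517.31 × 0.0536 = $295.73
Vision plan: $355.31
Total deductions = $248.28 + $364.14 + $26.49 + $248.28 + $30.13 + $78.41 + $295.73 + $355.31 = $1,646.77
Net pay = $5,517.31 − $1,646.77 = $3,870.54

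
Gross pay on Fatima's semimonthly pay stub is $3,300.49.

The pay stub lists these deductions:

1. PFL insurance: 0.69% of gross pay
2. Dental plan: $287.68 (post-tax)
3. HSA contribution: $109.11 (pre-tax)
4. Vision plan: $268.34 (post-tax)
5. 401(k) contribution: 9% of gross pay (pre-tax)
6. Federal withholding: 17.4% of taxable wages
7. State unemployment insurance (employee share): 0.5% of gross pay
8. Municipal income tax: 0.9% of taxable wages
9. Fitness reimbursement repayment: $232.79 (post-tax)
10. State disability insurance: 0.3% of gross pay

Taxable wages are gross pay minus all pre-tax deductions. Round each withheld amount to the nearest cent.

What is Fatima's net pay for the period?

$1,526.69

401(k) contribution: $3,300.49 × 0.09 = $297.04
HSA contribution: $109.11
Pre-tax total = $297.04 + $109.11 = $406.15
Taxable wages = $3,300.49 − $406.15 = $2,894.34
Federal withholding: $2,894.34 × 0.174 = $503.62
Municipal income tax: $2,894.34 × 0.009 = $26.05
State unemployment insurance (employee share): $3,300.49 × 0.005 = $16.50
PFL insurance: $3,300.49 × 0.0069 = $22.77
State disability insurance: $3,300.49 × 0.003 = $9.90
Fitness reimbursement repayment: $232.79
Vision plan: $268.34
Dental plan: $287.68
Total deductions = $297.04 + $109.11 + $503.62 + $26.05 + $16.50 + $22.77 + $9.90 + $232.79 + $268.34 + $287.68 = $1,773.80
Net pay = $3,300.49 − $1,773.80 = $1,526.69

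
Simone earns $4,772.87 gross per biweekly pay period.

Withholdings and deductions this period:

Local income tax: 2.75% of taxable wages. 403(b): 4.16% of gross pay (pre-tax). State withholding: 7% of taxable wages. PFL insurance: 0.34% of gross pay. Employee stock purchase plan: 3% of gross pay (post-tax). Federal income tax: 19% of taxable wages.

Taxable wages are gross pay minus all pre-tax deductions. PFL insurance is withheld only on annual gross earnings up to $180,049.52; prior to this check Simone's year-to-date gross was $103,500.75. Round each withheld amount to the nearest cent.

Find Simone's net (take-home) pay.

$3,099.79

403(b): $4,772.87 × 0.0416 = $198.55
Taxable wages = $4,772.87 − $198.55 = $4,574.32
Federal income tax: $4,574.32 × 0.19 = $869.12
State withholding: $4,574.32 × 0.07 = $320.20
Local income tax: $4,574.32 × 0.0275 = $125.79
PFL insurance: cap not yet reached, full $4,772.87 is subject → $4,772.87 × 0.0034 = $16.23
Employee stock purchase plan: $4,772.87 × 0.03 = $143.19
Total deductions = $198.55 + $869.12 + $320.20 + $125.79 + $16.23 + $143.19 = $1,673.08
Net pay = $4,772.87 − $1,673.08 = $3,099.79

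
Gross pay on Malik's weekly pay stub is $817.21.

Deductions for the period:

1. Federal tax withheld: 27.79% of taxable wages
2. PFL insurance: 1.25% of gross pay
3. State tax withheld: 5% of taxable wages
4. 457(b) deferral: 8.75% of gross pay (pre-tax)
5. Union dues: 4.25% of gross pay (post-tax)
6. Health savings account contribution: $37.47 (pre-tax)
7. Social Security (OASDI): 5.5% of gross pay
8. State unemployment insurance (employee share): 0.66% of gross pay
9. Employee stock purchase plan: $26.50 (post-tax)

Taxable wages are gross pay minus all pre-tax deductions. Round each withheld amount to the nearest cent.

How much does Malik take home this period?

$354.21

457(b) deferral: $817.21 × 0.0875 = $71.51
Health savings account contribution: $37.47
Pre-tax total = $71.51 + $37.47 = $108.98
Taxable wages = $817.21 − $108.98 = $708.23
Federal tax withheld: $708.23 × 0.2779 = $196.82
State tax withheld: $708.23 × 0.05 = $35.41
Social Security (OASDI): $817.21 × 0.055 = $44.95
State unemployment insurance (employee share): $817.21 × 0.0066 = $5.39
PFL insurance: $817.21 × 0.0125 = $10.22
Union dues: $817.21 × 0.0425 = $34.73
Employee stock purchase plan: $26.50
Total deductions = $71.51 + $37.47 + $196.82 + $35.41 + $44.95 + $5.39 + $10.22 + $34.73 + $26.50 = $463.00
Net pay = $817.21 − $463.00 = $354.21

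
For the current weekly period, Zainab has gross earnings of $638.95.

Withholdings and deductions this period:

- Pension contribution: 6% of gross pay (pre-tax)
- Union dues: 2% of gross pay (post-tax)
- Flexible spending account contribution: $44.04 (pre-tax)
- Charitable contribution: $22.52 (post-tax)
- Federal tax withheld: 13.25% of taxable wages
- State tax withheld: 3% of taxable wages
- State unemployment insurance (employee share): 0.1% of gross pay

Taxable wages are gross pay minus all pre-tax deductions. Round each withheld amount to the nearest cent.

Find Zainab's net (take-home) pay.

$430.18

Pension contribution: $638.95 × 0.06 = $38.34
Flexible spending account contribution: $44.04
Pre-tax total = $38.34 + $44.04 = $82.38
Taxable wages = $638.95 − $82.38 = $556.57
State tax withheld: $556.57 × 0.03 = $16.70
Federal tax withheld: $556.57 × 0.1325 = $73.75
State unemployment insurance (employee share): $638.95 × 0.001 = $0.64
Charitable contribution: $22.52
Union dues: $638.95 × 0.02 = $12.78
Total deductions = $38.34 + $44.04 + $16.70 + $73.75 + $0.64 + $22.52 + $12.78 = $208.77
Net pay = $638.95 − $208.77 = $430.18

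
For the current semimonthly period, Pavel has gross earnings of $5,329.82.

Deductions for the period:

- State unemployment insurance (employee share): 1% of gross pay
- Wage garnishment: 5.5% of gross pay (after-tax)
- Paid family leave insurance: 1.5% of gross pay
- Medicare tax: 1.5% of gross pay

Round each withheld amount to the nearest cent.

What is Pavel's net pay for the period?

State unemployment insurance (employee share): $5,329.82 × 0.01 = $53.30
Medicare tax: $5,329.82 × 0.015 = $79.95
Paid family leave insurance: $5,329.82 × 0.015 = $79.95
Wage garnishment: $5,329.82 × 0.055 = $293.14
Total deductions = $53.30 + $79.95 + $79.95 + $293.14 = $506.34
Net pay = $5,329.82 − $506.34 = $4,823.48

$4,823.48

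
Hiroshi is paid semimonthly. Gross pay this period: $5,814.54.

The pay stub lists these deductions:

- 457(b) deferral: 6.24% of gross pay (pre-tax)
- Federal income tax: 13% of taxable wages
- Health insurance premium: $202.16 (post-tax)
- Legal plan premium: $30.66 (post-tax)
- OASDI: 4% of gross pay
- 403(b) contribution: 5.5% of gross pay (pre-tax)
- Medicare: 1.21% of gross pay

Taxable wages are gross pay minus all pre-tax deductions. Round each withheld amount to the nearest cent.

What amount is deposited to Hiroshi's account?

$3,929.00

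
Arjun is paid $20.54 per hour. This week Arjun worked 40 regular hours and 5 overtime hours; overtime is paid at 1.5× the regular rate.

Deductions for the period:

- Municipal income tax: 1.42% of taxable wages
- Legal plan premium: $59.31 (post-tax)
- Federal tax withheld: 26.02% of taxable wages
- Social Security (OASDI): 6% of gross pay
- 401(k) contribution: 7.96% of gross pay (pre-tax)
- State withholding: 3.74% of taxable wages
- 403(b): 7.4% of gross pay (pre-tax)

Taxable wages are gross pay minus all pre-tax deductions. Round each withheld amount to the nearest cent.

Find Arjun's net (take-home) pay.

Regular pay: 40 × $20.54 = $821.60
Overtime pay: 5 × $20.54 × 1.5 = $154.05
Gross pay = $821.60 + $154.05 = $975.65
403(b): $975.65 × 0.074 = $72.20
401(k) contribution: $975.65 × 0.0796 = $77.66
Pre-tax total = $72.20 + $77.66 = $149.86
Taxable wages = $975.65 − $149.86 = $825.79
Municipal income tax: $825.79 × 0.0142 = $11.73
Federal tax withheld: $825.79 × 0.2602 = $214.87
State withholding: $825.79 × 0.0374 = $30.88
Social Security (OASDI): $975.65 × 0.06 = $58.54
Legal plan premium: $59.31
Total deductions = $72.20 + $77.66 + $11.73 + $214.87 + $30.88 + $58.54 + $59.31 = $525.19
Net pay = $975.65 − $525.19 = $450.46

$450.46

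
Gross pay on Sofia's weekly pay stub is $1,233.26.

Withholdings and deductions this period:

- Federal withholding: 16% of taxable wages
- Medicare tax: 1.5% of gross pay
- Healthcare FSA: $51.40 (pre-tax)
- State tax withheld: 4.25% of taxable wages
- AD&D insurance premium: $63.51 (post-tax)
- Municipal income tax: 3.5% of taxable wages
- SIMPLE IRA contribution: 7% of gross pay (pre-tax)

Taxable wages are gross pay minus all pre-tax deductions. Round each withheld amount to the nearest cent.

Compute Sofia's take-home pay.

Healthcare FSA: $51.40
SIMPLE IRA contribution: $1,233.26 × 0.07 = $86.33
Pre-tax total = $51.40 + $86.33 = $137.73
Taxable wages = $1,233.26 − $137.73 = $1,095.53
Federal withholding: $1,095.53 × 0.16 = $175.28
State tax withheld: $1,095.53 × 0.0425 = $46.56
Municipal income tax: $1,095.53 × 0.035 = $38.34
Medicare tax: $1,233.26 × 0.015 = $18.50
AD&D insurance premium: $63.51
Total deductions = $51.40 + $86.33 + $175.28 + $46.56 + $38.34 + $18.50 + $63.51 = $479.92
Net pay = $1,233.26 − $479.92 = $753.34

$753.34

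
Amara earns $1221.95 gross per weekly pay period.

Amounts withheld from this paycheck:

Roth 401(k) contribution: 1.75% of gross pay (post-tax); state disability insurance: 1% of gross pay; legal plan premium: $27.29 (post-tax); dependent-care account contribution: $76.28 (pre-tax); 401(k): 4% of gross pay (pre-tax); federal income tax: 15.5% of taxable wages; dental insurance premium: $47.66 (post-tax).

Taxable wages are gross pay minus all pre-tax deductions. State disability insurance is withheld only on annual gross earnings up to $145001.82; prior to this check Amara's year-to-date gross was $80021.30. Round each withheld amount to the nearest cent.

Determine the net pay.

$818.24

401(k): $1221.95 × 0.04 = $48.88
Dependent-care account contribution: $76.28
Pre-tax total = $48.88 + $76.28 = $125.16
Taxable wages = $1221.95 − $125.16 = $1096.79
Federal income tax: $1096.79 × 0.155 = $170.00
State disability insurance: cap not yet reached, full $1221.95 is subject → $1221.95 × 0.01 = $12.22
Roth 401(k) contribution: $1221.95 × 0.0175 = $21.38
Dental insurance premium: $47.66
Legal plan premium: $27.29
Total deductions = $48.88 + $76.28 + $170.00 + $12.22 + $21.38 + $47.66 + $27.29 = $403.71
Net pay = $1221.95 − $403.71 = $818.24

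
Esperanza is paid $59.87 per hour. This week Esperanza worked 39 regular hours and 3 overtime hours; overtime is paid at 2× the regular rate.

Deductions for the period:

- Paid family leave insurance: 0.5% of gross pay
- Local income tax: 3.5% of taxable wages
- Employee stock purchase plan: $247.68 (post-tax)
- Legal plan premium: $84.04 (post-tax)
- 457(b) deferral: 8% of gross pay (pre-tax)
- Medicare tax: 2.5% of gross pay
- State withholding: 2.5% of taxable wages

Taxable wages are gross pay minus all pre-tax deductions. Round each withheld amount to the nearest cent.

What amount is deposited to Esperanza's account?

$1917.36

Regular pay: 39 × $59.87 = $2334.93
Overtime pay: 3 × $59.87 × 2 = $359.22
Gross pay = $2334.93 + $359.22 = $2694.15
457(b) deferral: $2694.15 × 0.08 = $215.53
Taxable wages = $2694.15 − $215.53 = $2478.62
State withholding: $2478.62 × 0.025 = $61.97
Local income tax: $2478.62 × 0.035 = $86.75
Paid family leave insurance: $2694.15 × 0.005 = $13.47
Medicare tax: $2694.15 × 0.025 = $67.35
Employee stock purchase plan: $247.68
Legal plan premium: $84.04
Total deductions = $215.53 + $61.97 + $86.75 + $13.47 + $67.35 + $247.68 + $84.04 = $776.79
Net pay = $2694.15 − $776.79 = $1917.36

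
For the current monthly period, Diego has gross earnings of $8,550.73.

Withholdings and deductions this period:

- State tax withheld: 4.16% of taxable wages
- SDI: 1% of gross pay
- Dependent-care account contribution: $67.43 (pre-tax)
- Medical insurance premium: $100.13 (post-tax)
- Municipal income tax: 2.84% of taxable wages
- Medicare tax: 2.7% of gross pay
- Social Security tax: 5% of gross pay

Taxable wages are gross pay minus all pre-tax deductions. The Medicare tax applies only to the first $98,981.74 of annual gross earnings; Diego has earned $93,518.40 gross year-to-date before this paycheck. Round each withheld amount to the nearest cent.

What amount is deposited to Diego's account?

$7,128.77

Dependent-care account contribution: $67.43
Taxable wages = $8,550.73 − $67.43 = $8,483.30
Municipal income tax: $8,483.30 × 0.0284 = $240.93
State tax withheld: $8,483.30 × 0.0416 = $352.91
SDI: $8,550.73 × 0.01 = $85.51
Social Security tax: $8,550.73 × 0.05 = $427.54
Medicare tax: only $98,981.74 − $93,518.40 = $5,463.34 of this check is subject → $5,463.34 × 0.027 = $147.51
Medical insurance premium: $100.13
Total deductions = $67.43 + $240.93 + $352.91 + $85.51 + $427.54 + $147.51 + $100.13 = $1,421.96
Net pay = $8,550.73 − $1,421.96 = $7,128.77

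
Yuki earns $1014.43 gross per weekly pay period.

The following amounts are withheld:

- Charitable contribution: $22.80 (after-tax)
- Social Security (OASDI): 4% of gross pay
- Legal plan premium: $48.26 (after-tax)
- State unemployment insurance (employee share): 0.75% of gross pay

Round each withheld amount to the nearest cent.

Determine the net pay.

$895.18

Social Security (OASDI): $1014.43 × 0.04 = $40.58
State unemployment insurance (employee share): $1014.43 × 0.0075 = $7.61
Charitable contribution: $22.80
Legal plan premium: $48.26
Total deductions = $40.58 + $7.61 + $22.80 + $48.26 = $119.25
Net pay = $1014.43 − $119.25 = $895.18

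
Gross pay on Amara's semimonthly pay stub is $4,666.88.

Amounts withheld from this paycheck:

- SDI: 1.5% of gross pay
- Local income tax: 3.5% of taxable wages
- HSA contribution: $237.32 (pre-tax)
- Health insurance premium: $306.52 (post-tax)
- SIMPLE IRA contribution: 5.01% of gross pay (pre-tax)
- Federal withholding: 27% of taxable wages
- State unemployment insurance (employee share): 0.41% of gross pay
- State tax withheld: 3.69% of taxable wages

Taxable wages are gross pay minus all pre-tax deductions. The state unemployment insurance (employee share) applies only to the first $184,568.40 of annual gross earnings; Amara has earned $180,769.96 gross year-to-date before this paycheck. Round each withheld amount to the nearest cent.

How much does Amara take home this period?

$2,369.14

HSA contribution: $237.32
SIMPLE IRA contribution: $4,666.88 × 0.0501 = $233.81
Pre-tax total = $237.32 + $233.81 = $471.13
Taxable wages = $4,666.88 − $471.13 = $4,195.75
Local income tax: $4,195.75 × 0.035 = $146.85
Federal withholding: $4,195.75 × 0.27 = $1,132.85
State tax withheld: $4,195.75 × 0.0369 = $154.82
State unemployment insurance (employee share): only $184,568.40 − $180,769.96 = $3,798.44 of this check is subject → $3,798.44 × 0.0041 = $15.57
SDI: $4,666.88 × 0.015 = $70.00
Health insurance premium: $306.52
Total deductions = $237.32 + $233.81 + $146.85 + $1,132.85 + $154.82 + $15.57 + $70.00 + $306.52 = $2,297.74
Net pay = $4,666.88 − $2,297.74 = $2,369.14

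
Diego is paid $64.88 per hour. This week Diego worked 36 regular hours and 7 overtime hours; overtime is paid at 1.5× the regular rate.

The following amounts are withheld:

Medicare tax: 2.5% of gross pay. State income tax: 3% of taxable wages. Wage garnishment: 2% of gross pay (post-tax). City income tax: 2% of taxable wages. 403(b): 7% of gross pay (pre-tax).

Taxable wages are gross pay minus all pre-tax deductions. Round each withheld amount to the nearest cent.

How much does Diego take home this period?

Regular pay: 36 × $64.88 = $2,335.68
Overtime pay: 7 × $64.88 × 1.5 = $681.24
Gross pay = $2,335.68 + $681.24 = $3,016.92
403(b): $3,016.92 × 0.07 = $211.18
Taxable wages = $3,016.92 − $211.18 = $2,805.74
City income tax: $2,805.74 × 0.02 = $56.11
State income tax: $2,805.74 × 0.03 = $84.17
Medicare tax: $3,016.92 × 0.025 = $75.42
Wage garnishment: $3,016.92 × 0.02 = $60.34
Total deductions = $211.18 + $56.11 + $84.17 + $75.42 + $60.34 = $487.22
Net pay = $3,016.92 − $487.22 = $2,529.70

$2,529.70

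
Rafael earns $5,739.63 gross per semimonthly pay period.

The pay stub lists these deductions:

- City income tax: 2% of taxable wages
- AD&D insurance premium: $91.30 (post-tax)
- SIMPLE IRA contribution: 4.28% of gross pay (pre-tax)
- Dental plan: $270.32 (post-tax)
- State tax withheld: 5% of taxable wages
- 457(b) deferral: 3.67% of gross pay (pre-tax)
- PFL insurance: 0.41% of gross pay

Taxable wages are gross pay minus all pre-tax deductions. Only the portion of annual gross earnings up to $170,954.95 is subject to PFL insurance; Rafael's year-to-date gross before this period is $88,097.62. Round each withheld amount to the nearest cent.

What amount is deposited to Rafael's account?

$4,528.34

457(b) deferral: $5,739.63 × 0.0367 = $210.64
SIMPLE IRA contribution: $5,739.63 × 0.0428 = $245.66
Pre-tax total = $210.64 + $245.66 = $456.30
Taxable wages = $5,739.63 − $456.30 = $5,283.33
City income tax: $5,283.33 × 0.02 = $105.67
State tax withheld: $5,283.33 × 0.05 = $264.17
PFL insurance: cap not yet reached, full $5,739.63 is subject → $5,739.63 × 0.0041 = $23.53
Dental plan: $270.32
AD&D insurance premium: $91.30
Total deductions = $210.64 + $245.66 + $105.67 + $264.17 + $23.53 + $270.32 + $91.30 = $1,211.29
Net pay = $5,739.63 − $1,211.29 = $4,528.34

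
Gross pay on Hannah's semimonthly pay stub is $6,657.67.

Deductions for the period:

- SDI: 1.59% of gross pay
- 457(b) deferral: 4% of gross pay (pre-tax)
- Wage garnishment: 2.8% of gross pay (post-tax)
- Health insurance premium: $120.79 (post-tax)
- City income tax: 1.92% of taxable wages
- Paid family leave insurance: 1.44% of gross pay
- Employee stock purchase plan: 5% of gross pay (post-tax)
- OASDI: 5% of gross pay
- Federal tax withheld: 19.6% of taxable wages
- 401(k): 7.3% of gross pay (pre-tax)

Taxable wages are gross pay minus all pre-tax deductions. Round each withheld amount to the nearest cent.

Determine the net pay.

457(b) deferral: $6,657.67 × 0.04 = $266.31
401(k): $6,657.67 × 0.073 = $486.01
Pre-tax total = $266.31 + $486.01 = $752.32
Taxable wages = $6,657.67 − $752.32 = $5,905.35
Federal tax withheld: $5,905.35 × 0.196 = $1,157.45
City income tax: $5,905.35 × 0.0192 = $113.38
OASDI: $6,657.67 × 0.05 = $332.88
SDI: $6,657.67 × 0.0159 = $105.86
Paid family leave insurance: $6,657.67 × 0.0144 = $95.87
Employee stock purchase plan: $6,657.67 × 0.05 = $332.88
Wage garnishment: $6,657.67 × 0.028 = $186.41
Health insurance premium: $120.79
Total deductions = $266.31 + $486.01 + $1,157.45 + $113.38 + $332.88 + $105.86 + $95.87 + $332.88 + $186.41 + $120.79 = $3,197.84
Net pay = $6,657.67 − $3,197.84 = $3,459.83

$3,459.83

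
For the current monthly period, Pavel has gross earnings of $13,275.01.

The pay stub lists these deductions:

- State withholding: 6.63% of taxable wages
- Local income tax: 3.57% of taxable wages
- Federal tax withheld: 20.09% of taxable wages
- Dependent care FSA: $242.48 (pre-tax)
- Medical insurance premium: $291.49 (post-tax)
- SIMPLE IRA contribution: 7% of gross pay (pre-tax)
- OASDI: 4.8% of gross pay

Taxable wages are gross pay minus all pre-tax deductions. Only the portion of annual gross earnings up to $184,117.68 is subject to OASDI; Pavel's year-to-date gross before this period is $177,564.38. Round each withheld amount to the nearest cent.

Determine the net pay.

$7,831.14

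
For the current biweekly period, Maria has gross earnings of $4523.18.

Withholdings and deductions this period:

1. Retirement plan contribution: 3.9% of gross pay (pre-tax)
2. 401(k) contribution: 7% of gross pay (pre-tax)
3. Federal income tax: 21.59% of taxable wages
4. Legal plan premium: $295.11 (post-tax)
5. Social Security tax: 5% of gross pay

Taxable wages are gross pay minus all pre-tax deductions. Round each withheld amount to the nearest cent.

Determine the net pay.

$2638.78

Retirement plan contribution: $4523.18 × 0.039 = $176.40
401(k) contribution: $4523.18 × 0.07 = $316.62
Pre-tax total = $176.40 + $316.62 = $493.02
Taxable wages = $4523.18 − $493.02 = $4030.16
Federal income tax: $4030.16 × 0.2159 = $870.11
Social Security tax: $4523.18 × 0.05 = $226.16
Legal plan premium: $295.11
Total deductions = $176.40 + $316.62 + $870.11 + $226.16 + $295.11 = $1884.40
Net pay = $4523.18 − $1884.40 = $2638.78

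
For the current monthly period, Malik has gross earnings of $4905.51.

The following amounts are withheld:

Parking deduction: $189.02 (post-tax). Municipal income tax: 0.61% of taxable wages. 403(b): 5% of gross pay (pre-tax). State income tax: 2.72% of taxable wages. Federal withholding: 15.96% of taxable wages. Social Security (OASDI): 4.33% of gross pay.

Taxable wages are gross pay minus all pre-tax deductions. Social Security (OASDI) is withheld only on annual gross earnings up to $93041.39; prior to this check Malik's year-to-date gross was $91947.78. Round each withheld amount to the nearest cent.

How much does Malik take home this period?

$3524.90

403(b): $4905.51 × 0.05 = $245.28
Taxable wages = $4905.51 − $245.28 = $4660.23
State income tax: $4660.23 × 0.0272 = $126.76
Municipal income tax: $4660.23 × 0.0061 = $28.43
Federal withholding: $4660.23 × 0.1596 = $743.77
Social Security (OASDI): only $93041.39 − $91947.78 = $1093.61 of this check is subject → $1093.61 × 0.0433 = $47.35
Parking deduction: $189.02
Total deductions = $245.28 + $126.76 + $28.43 + $743.77 + $47.35 + $189.02 = $1380.61
Net pay = $4905.51 − $1380.61 = $3524.90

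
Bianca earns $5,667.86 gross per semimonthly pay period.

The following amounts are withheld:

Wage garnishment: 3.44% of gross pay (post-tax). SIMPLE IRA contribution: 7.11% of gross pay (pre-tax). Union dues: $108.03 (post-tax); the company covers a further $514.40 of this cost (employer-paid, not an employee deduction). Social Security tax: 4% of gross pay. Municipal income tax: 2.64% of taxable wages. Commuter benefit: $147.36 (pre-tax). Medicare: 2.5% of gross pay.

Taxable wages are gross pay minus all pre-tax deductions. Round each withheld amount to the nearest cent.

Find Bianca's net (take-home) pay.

SIMPLE IRA contribution: $5,667.86 × 0.0711 = $402.98
Commuter benefit: $147.36
Pre-tax total = $402.98 + $147.36 = $550.34
Taxable wages = $5,667.86 − $550.34 = $5,117.52
Municipal income tax: $5,117.52 × 0.0264 = $135.10
Medicare: $5,667.86 × 0.025 = $141.70
Social Security tax: $5,667.86 × 0.04 = $226.71
Wage garnishment: $5,667.86 × 0.0344 = $194.97
Union dues: $108.03
(Employer's $514.40 toward union dues is not withheld from the employee.)
Total deductions = $402.98 + $147.36 + $135.10 + $141.70 + $226.71 + $194.97 + $108.03 = $1,356.85
Net pay = $5,667.86 − $1,356.85 = $4,311.01

$4,311.01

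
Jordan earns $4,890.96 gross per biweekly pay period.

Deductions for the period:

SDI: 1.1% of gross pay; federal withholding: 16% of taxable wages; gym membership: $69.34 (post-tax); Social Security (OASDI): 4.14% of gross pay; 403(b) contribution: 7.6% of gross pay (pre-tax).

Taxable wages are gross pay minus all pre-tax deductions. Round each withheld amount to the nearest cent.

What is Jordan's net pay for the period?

403(b) contribution: $4,890.96 × 0.076 = $371.71
Taxable wages = $4,890.96 − $371.71 = $4,519.25
Federal withholding: $4,519.25 × 0.16 = $723.08
Social Security (OASDI): $4,890.96 × 0.0414 = $202.49
SDI: $4,890.96 × 0.011 = $53.80
Gym membership: $69.34
Total deductions = $371.71 + $723.08 + $202.49 + $53.80 + $69.34 = $1,420.42
Net pay = $4,890.96 − $1,420.42 = $3,470.54

$3,470.54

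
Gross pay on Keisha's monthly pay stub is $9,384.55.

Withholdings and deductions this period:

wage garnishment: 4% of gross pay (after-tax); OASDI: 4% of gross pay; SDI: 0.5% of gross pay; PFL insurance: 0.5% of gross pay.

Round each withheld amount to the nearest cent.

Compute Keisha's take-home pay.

OASDI: $9,384.55 × 0.04 = $375.38
PFL insurance: $9,384.55 × 0.005 = $46.92
SDI: $9,384.55 × 0.005 = $46.92
Wage garnishment: $9,384.55 × 0.04 = $375.38
Total deductions = $375.38 + $46.92 + $46.92 + $375.38 = $844.60
Net pay = $9,384.55 − $844.60 = $8,539.95

$8,539.95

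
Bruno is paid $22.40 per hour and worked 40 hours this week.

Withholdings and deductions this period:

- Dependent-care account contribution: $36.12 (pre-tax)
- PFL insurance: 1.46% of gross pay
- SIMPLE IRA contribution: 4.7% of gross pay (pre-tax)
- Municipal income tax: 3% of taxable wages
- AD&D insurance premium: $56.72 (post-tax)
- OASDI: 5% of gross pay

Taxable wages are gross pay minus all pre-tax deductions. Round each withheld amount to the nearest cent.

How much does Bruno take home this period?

$678.64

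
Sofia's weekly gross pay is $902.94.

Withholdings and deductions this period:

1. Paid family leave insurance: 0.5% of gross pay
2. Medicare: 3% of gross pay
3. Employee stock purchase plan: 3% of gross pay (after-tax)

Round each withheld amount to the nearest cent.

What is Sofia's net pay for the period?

Medicare: $902.94 × 0.03 = $27.09
Paid family leave insurance: $902.94 × 0.005 = $4.51
Employee stock purchase plan: $902.94 × 0.03 = $27.09
Total deductions = $27.09 + $4.51 + $27.09 = $58.69
Net pay = $902.94 − $58.69 = $844.25

$844.25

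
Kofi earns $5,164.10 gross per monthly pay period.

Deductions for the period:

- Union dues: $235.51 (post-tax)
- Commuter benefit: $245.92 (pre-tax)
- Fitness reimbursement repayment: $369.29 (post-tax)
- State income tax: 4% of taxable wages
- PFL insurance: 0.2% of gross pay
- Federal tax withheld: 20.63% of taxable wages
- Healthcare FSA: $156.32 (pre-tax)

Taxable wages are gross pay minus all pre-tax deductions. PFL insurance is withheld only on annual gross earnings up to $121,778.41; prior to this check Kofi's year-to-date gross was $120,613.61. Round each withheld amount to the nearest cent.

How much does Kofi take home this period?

Commuter benefit: $245.92
Healthcare FSA: $156.32
Pre-tax total = $245.92 + $156.32 = $402.24
Taxable wages = $5,164.10 − $402.24 = $4,761.86
Federal tax withheld: $4,761.86 × 0.2063 = $982.37
State income tax: $4,761.86 × 0.04 = $190.47
PFL insurance: only $121,778.41 − $120,613.61 = $1,164.80 of this check is subject → $1,164.80 × 0.002 = $2.33
Union dues: $235.51
Fitness reimbursement repayment: $369.29
Total deductions = $245.92 + $156.32 + $982.37 + $190.47 + $2.33 + $235.51 + $369.29 = $2,182.21
Net pay = $5,164.10 − $2,182.21 = $2,981.89

$2,981.89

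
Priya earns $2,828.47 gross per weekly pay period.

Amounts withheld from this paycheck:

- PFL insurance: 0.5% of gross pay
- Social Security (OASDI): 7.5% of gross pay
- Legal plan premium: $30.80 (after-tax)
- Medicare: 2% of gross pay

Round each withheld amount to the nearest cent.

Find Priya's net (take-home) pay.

Medicare: $2,828.47 × 0.02 = $56.57
PFL insurance: $2,828.47 × 0.005 = $14.14
Social Security (OASDI): $2,828.47 × 0.075 = $212.14
Legal plan premium: $30.80
Total deductions = $56.57 + $14.14 + $212.14 + $30.80 = $313.65
Net pay = $2,828.47 − $313.65 = $2,514.82

$2,514.82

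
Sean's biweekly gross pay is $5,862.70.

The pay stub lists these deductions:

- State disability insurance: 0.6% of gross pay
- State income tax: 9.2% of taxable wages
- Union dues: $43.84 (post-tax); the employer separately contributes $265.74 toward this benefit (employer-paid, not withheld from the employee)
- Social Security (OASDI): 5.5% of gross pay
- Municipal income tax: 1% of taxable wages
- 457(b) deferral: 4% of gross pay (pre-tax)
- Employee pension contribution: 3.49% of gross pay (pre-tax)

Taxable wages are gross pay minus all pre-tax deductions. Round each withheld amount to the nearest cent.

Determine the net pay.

457(b) deferral: $5,862.70 × 0.04 = $234.51
Employee pension contribution: $5,862.70 × 0.0349 = $204.61
Pre-tax total = $234.51 + $204.61 = $439.12
Taxable wages = $5,862.70 − $439.12 = $5,423.58
Municipal income tax: $5,423.58 × 0.01 = $54.24
State income tax: $5,423.58 × 0.092 = $498.97
State disability insurance: $5,862.70 × 0.006 = $35.18
Social Security (OASDI): $5,862.70 × 0.055 = $322.45
Union dues: $43.84
(Employer's $265.74 toward union dues is not withheld from the employee.)
Total deductions = $234.51 + $204.61 + $54.24 + $498.97 + $35.18 + $322.45 + $43.84 = $1,393.80
Net pay = $5,862.70 − $1,393.80 = $4,468.90

$4,468.90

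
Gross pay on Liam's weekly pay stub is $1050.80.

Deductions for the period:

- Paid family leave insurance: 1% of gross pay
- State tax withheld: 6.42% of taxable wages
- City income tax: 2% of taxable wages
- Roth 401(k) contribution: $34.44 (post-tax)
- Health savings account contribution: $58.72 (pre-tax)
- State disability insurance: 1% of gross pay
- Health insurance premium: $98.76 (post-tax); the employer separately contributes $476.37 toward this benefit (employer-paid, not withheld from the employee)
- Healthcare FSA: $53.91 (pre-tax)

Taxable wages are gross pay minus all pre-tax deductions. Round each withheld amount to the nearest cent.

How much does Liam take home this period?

$704.96

Healthcare FSA: $53.91
Health savings account contribution: $58.72
Pre-tax total = $53.91 + $58.72 = $112.63
Taxable wages = $1050.80 − $112.63 = $938.17
City income tax: $938.17 × 0.02 = $18.76
State tax withheld: $938.17 × 0.0642 = $60.23
Paid family leave insurance: $1050.80 × 0.01 = $10.51
State disability insurance: $1050.80 × 0.01 = $10.51
Health insurance premium: $98.76
Roth 401(k) contribution: $34.44
(Employer's $476.37 toward health insurance premium is not withheld from the employee.)
Total deductions = $53.91 + $58.72 + $18.76 + $60.23 + $10.51 + $10.51 + $98.76 + $34.44 = $345.84
Net pay = $1050.80 − $345.84 = $704.96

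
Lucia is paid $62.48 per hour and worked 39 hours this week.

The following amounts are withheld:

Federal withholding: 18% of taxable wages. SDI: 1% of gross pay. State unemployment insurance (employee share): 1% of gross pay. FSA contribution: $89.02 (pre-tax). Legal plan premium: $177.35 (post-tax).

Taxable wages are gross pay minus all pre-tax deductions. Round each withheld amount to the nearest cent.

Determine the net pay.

Gross pay: 39 × $62.48 = $2,436.72
FSA contribution: $89.02
Taxable wages = $2,436.72 − $89.02 = $2,347.70
Federal withholding: $2,347.70 × 0.18 = $422.59
State unemployment insurance (employee share): $2,436.72 × 0.01 = $24.37
SDI: $2,436.72 × 0.01 = $24.37
Legal plan premium: $177.35
Total deductions = $89.02 + $422.59 + $24.37 + $24.37 + $177.35 = $737.70
Net pay = $2,436.72 − $737.70 = $1,699.02

$1,699.02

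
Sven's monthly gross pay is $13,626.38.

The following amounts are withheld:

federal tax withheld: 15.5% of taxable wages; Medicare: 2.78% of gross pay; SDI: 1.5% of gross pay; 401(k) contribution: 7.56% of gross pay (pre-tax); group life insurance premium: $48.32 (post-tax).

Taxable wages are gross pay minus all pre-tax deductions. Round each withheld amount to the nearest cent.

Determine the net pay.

401(k) contribution: $13,626.38 × 0.0756 = $1,030.15
Taxable wages = $13,626.38 − $1,030.15 = $12,596.23
Federal tax withheld: $12,596.23 × 0.155 = $1,952.42
SDI: $13,626.38 × 0.015 = $204.40
Medicare: $13,626.38 × 0.0278 = $378.81
Group life insurance premium: $48.32
Total deductions = $1,030.15 + $1,952.42 + $204.40 + $378.81 + $48.32 = $3,614.10
Net pay = $13,626.38 − $3,614.10 = $10,012.28

$10,012.28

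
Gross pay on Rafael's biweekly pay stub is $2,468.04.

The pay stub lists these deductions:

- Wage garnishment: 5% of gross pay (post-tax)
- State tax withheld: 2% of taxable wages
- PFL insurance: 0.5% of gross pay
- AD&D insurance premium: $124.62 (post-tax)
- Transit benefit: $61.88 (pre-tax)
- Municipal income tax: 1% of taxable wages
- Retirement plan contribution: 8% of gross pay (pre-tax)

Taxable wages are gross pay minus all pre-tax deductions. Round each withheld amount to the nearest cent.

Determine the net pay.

Transit benefit: $61.88
Retirement plan contribution: $2,468.04 × 0.08 = $197.44
Pre-tax total = $61.88 + $197.44 = $259.32
Taxable wages = $2,468.04 − $259.32 = $2,208.72
State tax withheld: $2,208.72 × 0.02 = $44.17
Municipal income tax: $2,208.72 × 0.01 = $22.09
PFL insurance: $2,468.04 × 0.005 = $12.34
AD&D insurance premium: $124.62
Wage garnishment: $2,468.04 × 0.05 = $123.40
Total deductions = $61.88 + $197.44 + $44.17 + $22.09 + $12.34 + $124.62 + $123.40 = $585.94
Net pay = $2,468.04 − $585.94 = $1,882.10

$1,882.10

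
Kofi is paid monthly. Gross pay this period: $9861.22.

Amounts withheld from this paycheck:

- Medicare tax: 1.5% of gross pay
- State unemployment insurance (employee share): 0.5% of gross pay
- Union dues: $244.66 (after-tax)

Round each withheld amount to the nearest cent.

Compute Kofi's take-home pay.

$9419.33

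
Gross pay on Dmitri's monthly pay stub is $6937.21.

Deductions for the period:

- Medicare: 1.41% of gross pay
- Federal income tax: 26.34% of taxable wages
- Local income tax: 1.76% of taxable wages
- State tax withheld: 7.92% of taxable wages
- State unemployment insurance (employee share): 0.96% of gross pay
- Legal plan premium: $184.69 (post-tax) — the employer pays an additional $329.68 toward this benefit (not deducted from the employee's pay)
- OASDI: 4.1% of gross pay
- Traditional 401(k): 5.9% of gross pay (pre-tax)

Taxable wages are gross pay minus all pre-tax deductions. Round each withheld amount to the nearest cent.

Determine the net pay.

Traditional 401(k): $6937.21 × 0.059 = $409.30
Taxable wages = $6937.21 − $409.30 = $6527.91
State tax withheld: $6527.91 × 0.0792 = $517.01
Federal income tax: $6527.91 × 0.2634 = $1719.45
Local income tax: $6527.91 × 0.0176 = $114.89
OASDI: $6937.21 × 0.041 = $284.43
Medicare: $6937.21 × 0.0141 = $97.81
State unemployment insurance (employee share): $6937.21 × 0.0096 = $66.60
Legal plan premium: $184.69
(Employer's $329.68 toward legal plan premium is not withheld from the employee.)
Total deductions = $409.30 + $517.01 + $1719.45 + $114.89 + $284.43 + $97.81 + $66.60 + $184.69 = $3394.18
Net pay = $6937.21 − $3394.18 = $3543.03

$3543.03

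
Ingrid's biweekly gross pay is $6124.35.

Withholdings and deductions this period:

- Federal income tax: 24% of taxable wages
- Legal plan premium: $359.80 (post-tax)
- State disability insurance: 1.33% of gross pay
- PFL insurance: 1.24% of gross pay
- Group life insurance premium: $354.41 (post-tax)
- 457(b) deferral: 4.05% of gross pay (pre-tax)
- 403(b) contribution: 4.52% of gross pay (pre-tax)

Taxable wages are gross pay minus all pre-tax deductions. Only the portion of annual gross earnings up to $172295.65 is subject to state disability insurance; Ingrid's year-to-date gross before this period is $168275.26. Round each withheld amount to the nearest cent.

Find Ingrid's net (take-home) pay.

457(b) deferral: $6124.35 × 0.0405 = $248.04
403(b) contribution: $6124.35 × 0.0452 = $276.82
Pre-tax total = $248.04 + $276.82 = $524.86
Taxable wages = $6124.35 − $524.86 = $5599.49
Federal income tax: $5599.49 × 0.24 = $1343.88
State disability insurance: only $172295.65 − $168275.26 = $4020.39 of this check is subject → $4020.39 × 0.0133 = $53.47
PFL insurance: $6124.35 × 0.0124 = $75.94
Group life insurance premium: $354.41
Legal plan premium: $359.80
Total deductions = $248.04 + $276.82 + $1343.88 + $53.47 + $75.94 + $354.41 + $359.80 = $2712.36
Net pay = $6124.35 − $2712.36 = $3411.99

$3411.99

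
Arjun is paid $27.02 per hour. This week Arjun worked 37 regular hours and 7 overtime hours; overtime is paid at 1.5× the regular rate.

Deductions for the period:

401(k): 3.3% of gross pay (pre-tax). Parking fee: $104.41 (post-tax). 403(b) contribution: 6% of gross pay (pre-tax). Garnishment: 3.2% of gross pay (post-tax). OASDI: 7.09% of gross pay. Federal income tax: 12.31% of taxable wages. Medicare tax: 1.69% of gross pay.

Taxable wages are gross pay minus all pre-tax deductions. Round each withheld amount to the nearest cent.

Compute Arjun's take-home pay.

$762.62

Regular pay: 37 × $27.02 = $999.74
Overtime pay: 7 × $27.02 × 1.5 = $283.71
Gross pay = $999.74 + $283.71 = $1,283.45
401(k): $1,283.45 × 0.033 = $42.35
403(b) contribution: $1,283.45 × 0.06 = $77.01
Pre-tax total = $42.35 + $77.01 = $119.36
Taxable wages = $1,283.45 − $119.36 = $1,164.09
Federal income tax: $1,164.09 × 0.1231 = $143.30
OASDI: $1,283.45 × 0.0709 = $91.00
Medicare tax: $1,283.45 × 0.0169 = $21.69
Garnishment: $1,283.45 × 0.032 = $41.07
Parking fee: $104.41
Total deductions = $42.35 + $77.01 + $143.30 + $91.00 + $21.69 + $41.07 + $104.41 = $520.83
Net pay = $1,283.45 − $520.83 = $762.62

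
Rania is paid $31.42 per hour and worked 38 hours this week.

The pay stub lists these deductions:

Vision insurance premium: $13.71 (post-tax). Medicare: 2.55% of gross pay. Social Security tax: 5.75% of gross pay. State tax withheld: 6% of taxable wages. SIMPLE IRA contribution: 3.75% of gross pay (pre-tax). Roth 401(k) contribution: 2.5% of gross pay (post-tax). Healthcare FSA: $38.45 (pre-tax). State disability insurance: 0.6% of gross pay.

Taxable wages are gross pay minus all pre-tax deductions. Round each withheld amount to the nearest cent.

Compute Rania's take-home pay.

Gross pay: 38 × $31.42 = $1,193.96
Healthcare FSA: $38.45
SIMPLE IRA contribution: $1,193.96 × 0.0375 = $44.77
Pre-tax total = $38.45 + $44.77 = $83.22
Taxable wages = $1,193.96 − $83.22 = $1,110.74
State tax withheld: $1,110.74 × 0.06 = $66.64
State disability insurance: $1,193.96 × 0.006 = $7.16
Medicare: $1,193.96 × 0.0255 = $30.45
Social Security tax: $1,193.96 × 0.0575 = $68.65
Vision insurance premium: $13.71
Roth 401(k) contribution: $1,193.96 × 0.025 = $29.85
Total deductions = $38.45 + $44.77 + $66.64 + $7.16 + $30.45 + $68.65 + $13.71 + $29.85 = $299.68
Net pay = $1,193.96 − $299.68 = $894.28

$894.28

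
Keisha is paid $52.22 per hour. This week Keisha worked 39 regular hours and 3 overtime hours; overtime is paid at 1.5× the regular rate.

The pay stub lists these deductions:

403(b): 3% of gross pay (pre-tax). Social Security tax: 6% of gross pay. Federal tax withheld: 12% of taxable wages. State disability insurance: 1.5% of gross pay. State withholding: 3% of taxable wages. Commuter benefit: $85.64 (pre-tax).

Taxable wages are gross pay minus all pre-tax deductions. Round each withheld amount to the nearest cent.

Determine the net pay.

$1,629.76

Regular pay: 39 × $52.22 = $2,036.58
Overtime pay: 3 × $52.22 × 1.5 = $234.99
Gross pay = $2,036.58 + $234.99 = $2,271.57
403(b): $2,271.57 × 0.03 = $68.15
Commuter benefit: $85.64
Pre-tax total = $68.15 + $85.64 = $153.79
Taxable wages = $2,271.57 − $153.79 = $2,117.78
Federal tax withheld: $2,117.78 × 0.12 = $254.13
State withholding: $2,117.78 × 0.03 = $63.53
State disability insurance: $2,271.57 × 0.015 = $34.07
Social Security tax: $2,271.57 × 0.06 = $136.29
Total deductions = $68.15 + $85.64 + $254.13 + $63.53 + $34.07 + $136.29 = $641.81
Net pay = $2,271.57 − $641.81 = $1,629.76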